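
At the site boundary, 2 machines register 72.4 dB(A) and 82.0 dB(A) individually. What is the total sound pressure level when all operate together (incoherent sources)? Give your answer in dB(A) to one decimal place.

For uncorrelated sources the intensities add, so convert each level to linear form, sum, and take 10·log₁₀ of the total.
Σ 10^(L/10) = 10^(72.4/10) + 10^(82.0/10) = 1.759e+08.
L_total = 10·log₁₀(1.759e+08) = 82.45 dB(A).

82.5 dB(A)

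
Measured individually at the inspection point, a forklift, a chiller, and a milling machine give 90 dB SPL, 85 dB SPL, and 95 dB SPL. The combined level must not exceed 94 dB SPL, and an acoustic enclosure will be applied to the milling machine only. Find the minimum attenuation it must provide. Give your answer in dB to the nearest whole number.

The untreated sources together contribute 10^(90/10) + 10^(85/10) = 1.316e+09, i.e. 91.19 dB SPL.
To meet 94 dB SPL overall, the treated milling machine may contribute at most 10^(94/10) − 1.316e+09 = 1.196e+09, i.e. 90.78 dB SPL.
So the milling machine must be reduced from 95 to 90.78 dB SPL: IL = 4.22 dB.

4 dB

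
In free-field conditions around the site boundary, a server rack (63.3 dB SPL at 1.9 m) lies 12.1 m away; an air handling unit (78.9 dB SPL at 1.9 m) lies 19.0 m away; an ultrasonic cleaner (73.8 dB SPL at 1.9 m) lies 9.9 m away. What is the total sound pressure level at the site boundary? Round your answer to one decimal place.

Propagate each source to the receiver with L = L_ref − 20·log₁₀(r/r_ref), then add intensities.
server rack: 63.3 − 20·log₁₀(12.1/1.9) = 63.3 − 16.08 = 47.22 dB SPL.
air handling unit: 78.9 − 20·log₁₀(19.0/1.9) = 78.9 − 20.00 = 58.90 dB SPL.
ultrasonic cleaner: 73.8 − 20·log₁₀(9.9/1.9) = 73.8 − 14.34 = 59.46 dB SPL.
Σ 10^(L/10) = 1.713e+06 → L_total = 10·log₁₀(1.713e+06) = 62.34 dB SPL.

62.3 dB SPL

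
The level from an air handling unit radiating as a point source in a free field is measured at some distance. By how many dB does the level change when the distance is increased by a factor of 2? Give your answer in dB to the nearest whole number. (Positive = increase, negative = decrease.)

A point source loses 6 dB per doubling of distance; generally ΔL = −20·log₁₀(r₂/r₁).
ΔL = −20·log₁₀(2) = -6.02 dB.

-6 dB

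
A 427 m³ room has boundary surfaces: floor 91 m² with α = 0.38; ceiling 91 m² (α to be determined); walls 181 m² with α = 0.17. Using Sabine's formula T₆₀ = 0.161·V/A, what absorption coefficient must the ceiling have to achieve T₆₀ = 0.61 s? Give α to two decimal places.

From T₆₀ = 0.161·V/A, the target T₆₀ = 0.61 s needs A = 0.161·427/0.61 = 112.70 m².
Absorption from the other surfaces = 91·0.38 + 181·0.17 = 65.35 m², so the ceiling must supply 47.35 m² over 91 m².
α = 47.35/91 = 0.520.

0.52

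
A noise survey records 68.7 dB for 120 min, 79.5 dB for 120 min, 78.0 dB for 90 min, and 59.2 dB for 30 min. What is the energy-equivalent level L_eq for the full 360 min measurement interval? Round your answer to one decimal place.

Weight each interval's intensity by its duration and average over T = 360 min:
Σ tᵢ·10^(Lᵢ/10) = 120·10^(68.7/10) + 120·10^(79.5/10) + 90·10^(78.0/10) + 30·10^(59.2/10) = 1.729e+10.
L_eq = 10·log₁₀(1.729e+10/360) = 76.81 dB.

76.8 dB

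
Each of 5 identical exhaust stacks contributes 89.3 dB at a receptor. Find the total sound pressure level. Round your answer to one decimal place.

96.3 dB

With 5 equal, uncorrelated contributions the intensity is 5× that of one unit, giving a rise of 10·log₁₀ 5.
L_total = 89.3 + 10·log₁₀(5) = 89.3 + 6.990 = 96.29 dB.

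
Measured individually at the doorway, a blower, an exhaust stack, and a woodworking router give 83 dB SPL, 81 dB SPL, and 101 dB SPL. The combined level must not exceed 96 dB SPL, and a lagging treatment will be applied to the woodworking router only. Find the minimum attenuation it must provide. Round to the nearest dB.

5 dB

Everything except the woodworking router sums to 10^(83/10) + 10^(81/10) = 3.254e+08 in linear terms, 85.12 dB SPL.
To meet 96 dB SPL overall, the treated woodworking router may contribute at most 10^(96/10) − 3.254e+08 = 3.656e+09, i.e. 95.63 dB SPL.
So the woodworking router must be reduced from 101 to 95.63 dB SPL: IL = 5.37 dB.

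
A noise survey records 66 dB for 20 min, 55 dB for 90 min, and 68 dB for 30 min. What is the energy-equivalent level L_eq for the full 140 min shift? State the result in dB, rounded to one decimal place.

63.3 dB

L_eq = 10·log₁₀[(1/T)·Σ tᵢ·10^(Lᵢ/10)] with T = 140 min.
Σ tᵢ·10^(Lᵢ/10) = 20·10^(66/10) + 90·10^(55/10) + 30·10^(68/10) = 2.974e+08.
L_eq = 10·log₁₀(2.974e+08/140) = 63.27 dB.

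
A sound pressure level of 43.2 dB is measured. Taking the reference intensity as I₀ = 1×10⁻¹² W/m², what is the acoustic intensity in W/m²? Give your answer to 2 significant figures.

I/I₀ = 10^(43.2/10) = 2.089e+04, so I = 2.089e+04 × 10⁻¹² W/m².

2.1e-08 W/m²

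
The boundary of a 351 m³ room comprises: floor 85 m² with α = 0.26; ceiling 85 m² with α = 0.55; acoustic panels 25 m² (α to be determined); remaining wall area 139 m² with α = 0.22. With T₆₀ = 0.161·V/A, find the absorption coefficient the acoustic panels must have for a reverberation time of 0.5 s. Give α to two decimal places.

0.54

From T₆₀ = 0.161·V/A, the target T₆₀ = 0.5 s needs A = 0.161·351/0.5 = 113.02 m².
Absorption from the other surfaces = 85·0.26 + 85·0.55 + 139·0.22 = 99.43 m², so the acoustic panels must supply 13.59 m² over 25 m².
α = 13.59/25 = 0.544.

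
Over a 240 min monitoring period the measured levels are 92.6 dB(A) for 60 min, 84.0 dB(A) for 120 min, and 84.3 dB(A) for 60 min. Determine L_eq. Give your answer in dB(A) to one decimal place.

88.1 dB(A)

The energy average is taken in the linear domain: L_eq = 10·log₁₀[(Σ tᵢ·10^(Lᵢ/10))/T], T = 240 min.
Σ tᵢ·10^(Lᵢ/10) = 60·10^(92.6/10) + 120·10^(84.0/10) + 60·10^(84.3/10) = 1.555e+11.
L_eq = 10·log₁₀(1.555e+11/240) = 88.11 dB(A).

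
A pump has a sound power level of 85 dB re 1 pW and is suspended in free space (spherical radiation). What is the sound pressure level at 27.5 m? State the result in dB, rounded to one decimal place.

45.2 dB

L_p = L_w − 10·log₁₀(4π·r²) with r = 27.5 m.
4π·r² = 9503 m², 10·log₁₀ of that is 39.779 dB.
L_p = 85 − 39.779 = 45.22 dB.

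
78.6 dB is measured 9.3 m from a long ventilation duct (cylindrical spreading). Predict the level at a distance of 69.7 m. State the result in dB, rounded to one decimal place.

69.9 dB

Cylindrical spreading from a line source gives a 10·log₁₀(r₂/r₁) drop.
L₂ = 78.6 − 10·log₁₀(69.7/9.3) = 78.6 − 8.747 = 69.85 dB.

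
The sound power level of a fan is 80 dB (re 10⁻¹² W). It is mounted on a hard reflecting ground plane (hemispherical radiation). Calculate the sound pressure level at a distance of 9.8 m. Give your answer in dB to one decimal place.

52.2 dB

Free-field hemispherical radiation: L_p = L_w − 10·log₁₀(2π·r²), r = 9.8 m.
2π·r² = 603.4 m², 10·log₁₀ of that is 27.806 dB.
L_p = 80 − 27.806 = 52.19 dB.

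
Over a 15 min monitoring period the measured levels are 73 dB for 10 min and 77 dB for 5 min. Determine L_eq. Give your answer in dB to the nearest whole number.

L_eq = 10·log₁₀[(1/T)·Σ tᵢ·10^(Lᵢ/10)] with T = 15 min.
Σ tᵢ·10^(Lᵢ/10) = 10·10^(73/10) + 5·10^(77/10) = 4.501e+08.
L_eq = 10·log₁₀(4.501e+08/15) = 74.77 dB.

75 dB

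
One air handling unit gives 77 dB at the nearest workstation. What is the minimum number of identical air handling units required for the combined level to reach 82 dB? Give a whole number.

4

Need L₁ + 10·log₁₀ N ≥ 82, i.e. log₁₀ N ≥ 0.50.
N ≥ 10^(5.0/10) = 3.162, so N = 4.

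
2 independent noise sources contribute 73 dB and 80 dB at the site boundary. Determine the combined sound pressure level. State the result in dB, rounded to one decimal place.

80.8 dB

Incoherent sources combine by intensity addition: L_total = 10·log₁₀(Σ 10^(L_i/10)).
Σ 10^(L/10) = 10^(73/10) + 10^(80/10) = 1.200e+08.
L_total = 10·log₁₀(1.200e+08) = 80.79 dB.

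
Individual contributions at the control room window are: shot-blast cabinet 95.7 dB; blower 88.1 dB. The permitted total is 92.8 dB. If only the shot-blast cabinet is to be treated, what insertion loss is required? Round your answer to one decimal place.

4.7 dB

Fixed contribution from the other source: Σ 10^(L/10) = 10^(88.1/10) = 6.457e+08 (88.10 dB).
To meet 92.8 dB overall, the treated shot-blast cabinet may contribute at most 10^(92.8/10) − 6.457e+08 = 1.260e+09, i.e. 91.00 dB.
Required insertion loss = 95.7 − 91.00 = 4.70 dB.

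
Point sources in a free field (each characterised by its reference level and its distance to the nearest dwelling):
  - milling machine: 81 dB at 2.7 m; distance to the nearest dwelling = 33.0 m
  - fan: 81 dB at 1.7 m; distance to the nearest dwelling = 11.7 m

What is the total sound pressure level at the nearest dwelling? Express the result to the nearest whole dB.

Propagate each source to the receiver with L = L_ref − 20·log₁₀(r/r_ref), then add intensities.
milling machine: 81 − 20·log₁₀(33.0/2.7) = 81 − 21.74 = 59.26 dB.
fan: 81 − 20·log₁₀(11.7/1.7) = 81 − 16.75 = 64.25 dB.
Σ 10^(L/10) = 3.501e+06 → L_total = 10·log₁₀(3.501e+06) = 65.44 dB.

65 dB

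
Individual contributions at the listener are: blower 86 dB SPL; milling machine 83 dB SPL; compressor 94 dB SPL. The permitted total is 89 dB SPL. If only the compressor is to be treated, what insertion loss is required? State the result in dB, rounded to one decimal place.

11.1 dB

The untreated sources together contribute 10^(86/10) + 10^(83/10) = 5.976e+08, i.e. 87.76 dB SPL.
To meet 89 dB SPL overall, the treated compressor may contribute at most 10^(89/10) − 5.976e+08 = 1.967e+08, i.e. 82.94 dB SPL.
Required insertion loss = 94 − 82.94 = 11.06 dB.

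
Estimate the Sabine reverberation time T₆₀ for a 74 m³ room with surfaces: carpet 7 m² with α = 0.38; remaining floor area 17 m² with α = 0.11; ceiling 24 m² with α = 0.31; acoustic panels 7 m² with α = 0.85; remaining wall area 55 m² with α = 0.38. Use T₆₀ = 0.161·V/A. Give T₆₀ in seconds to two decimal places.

0.31 s

Summing Sᵢαᵢ: 7·0.38 + 17·0.11 + 24·0.31 + 7·0.85 + 55·0.38 = 38.82 m².
T₆₀ = 0.161 × 74 / 38.82 = 0.307 s.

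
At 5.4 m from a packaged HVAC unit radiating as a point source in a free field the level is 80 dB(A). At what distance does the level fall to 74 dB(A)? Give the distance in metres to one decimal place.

The 6.0 dB drop corresponds to a distance ratio of 10^(6.0/20) for a point source.
r₂ = 5.4·10^((80−74)/20) = 5.4·10^(6.0/20) = 10.77 m.

10.8 m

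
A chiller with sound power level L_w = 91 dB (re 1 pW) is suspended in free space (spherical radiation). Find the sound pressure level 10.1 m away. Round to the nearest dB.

The power spreads over a sphere of area 4π·r², so L_p = L_w − 10·log₁₀(4π·r²).
4π·r² = 1282 m², 10·log₁₀ of that is 31.079 dB.
L_p = 91 − 31.079 = 59.92 dB.

60 dB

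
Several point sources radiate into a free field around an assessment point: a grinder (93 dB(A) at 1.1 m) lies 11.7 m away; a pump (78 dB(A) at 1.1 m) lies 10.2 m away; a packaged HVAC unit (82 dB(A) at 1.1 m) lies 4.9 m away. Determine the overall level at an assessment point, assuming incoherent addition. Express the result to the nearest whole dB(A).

Apply inverse-square spreading to bring every level to the receiver, then sum 10^(L/10).
grinder: 93 − 20·log₁₀(11.7/1.1) = 93 − 20.54 = 72.46 dB(A).
pump: 78 − 20·log₁₀(10.2/1.1) = 78 − 19.34 = 58.66 dB(A).
packaged HVAC unit: 82 − 20·log₁₀(4.9/1.1) = 82 − 12.98 = 69.02 dB(A).
Σ 10^(L/10) = 2.636e+07 → L_total = 10·log₁₀(2.636e+07) = 74.21 dB(A).

74 dB(A)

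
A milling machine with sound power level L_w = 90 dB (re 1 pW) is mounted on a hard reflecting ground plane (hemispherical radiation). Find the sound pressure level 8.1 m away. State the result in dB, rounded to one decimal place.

L_p = L_w − 10·log₁₀(2π·r²) with r = 8.1 m.
2π·r² = 412.2 m², 10·log₁₀ of that is 26.151 dB.
L_p = 90 − 26.151 = 63.85 dB.

63.8 dB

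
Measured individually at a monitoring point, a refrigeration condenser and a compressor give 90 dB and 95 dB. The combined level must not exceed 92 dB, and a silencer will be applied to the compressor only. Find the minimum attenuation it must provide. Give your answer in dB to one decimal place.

7.3 dB

Fixed contribution from the other source: Σ 10^(L/10) = 10^(90/10) = 1.000e+09 (90.00 dB).
The limit corresponds to 10^(92/10) = 1.585e+09; subtracting the fixed part leaves 5.849e+08 for the compressor, i.e. 87.67 dB.
Required insertion loss = 95 − 87.67 = 7.33 dB.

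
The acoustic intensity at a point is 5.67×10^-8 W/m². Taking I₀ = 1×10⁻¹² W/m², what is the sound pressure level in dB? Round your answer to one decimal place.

47.5 dB

I/I₀ = 5.67×10^-8/10⁻¹² = 5.67×10^4, and L = 10·log₁₀(I/I₀).
L = 10·(0.7536 + 4) = 47.54 dB.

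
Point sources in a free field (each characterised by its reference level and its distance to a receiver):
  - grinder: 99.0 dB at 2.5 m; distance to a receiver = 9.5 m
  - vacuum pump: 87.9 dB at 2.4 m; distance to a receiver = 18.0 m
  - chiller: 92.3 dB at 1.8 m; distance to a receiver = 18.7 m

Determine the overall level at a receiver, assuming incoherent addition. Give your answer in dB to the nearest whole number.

88 dB

First find each source's level at the receiver (point-source: −20·log₁₀(r/r_ref)), then combine on an intensity basis.
grinder: 99.0 − 20·log₁₀(9.5/2.5) = 99.0 − 11.60 = 87.40 dB.
vacuum pump: 87.9 − 20·log₁₀(18.0/2.4) = 87.9 − 17.50 = 70.40 dB.
chiller: 92.3 − 20·log₁₀(18.7/1.8) = 92.3 − 20.33 = 71.97 dB.
Σ 10^(L/10) = 5.768e+08 → L_total = 10·log₁₀(5.768e+08) = 87.61 dB.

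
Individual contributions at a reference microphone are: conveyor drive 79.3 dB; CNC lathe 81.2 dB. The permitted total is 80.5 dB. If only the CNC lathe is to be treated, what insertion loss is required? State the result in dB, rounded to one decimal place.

6.9 dB

The untreated sources together contribute 10^(79.3/10) = 8.511e+07, i.e. 79.30 dB.
The limit corresponds to 10^(80.5/10) = 1.122e+08; subtracting the fixed part leaves 2.709e+07 for the CNC lathe, i.e. 74.33 dB.
So the CNC lathe must be reduced from 81.2 to 74.33 dB: IL = 6.87 dB.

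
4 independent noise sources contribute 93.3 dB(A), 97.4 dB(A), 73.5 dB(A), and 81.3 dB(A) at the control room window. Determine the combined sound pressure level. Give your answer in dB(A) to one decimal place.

Incoherent sources combine by intensity addition: L_total = 10·log₁₀(Σ 10^(L_i/10)).
Σ 10^(L/10) = 10^(93.3/10) + 10^(97.4/10) + 10^(73.5/10) + 10^(81.3/10) = 7.791e+09.
L_total = 10·log₁₀(7.791e+09) = 98.92 dB(A).

98.9 dB(A)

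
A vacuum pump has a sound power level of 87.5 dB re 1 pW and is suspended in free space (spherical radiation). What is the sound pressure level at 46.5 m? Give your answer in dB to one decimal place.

43.2 dB

Free-field spherical radiation: L_p = L_w − 10·log₁₀(4π·r²), r = 46.5 m.
4π·r² = 2.717e+04 m², 10·log₁₀ of that is 44.341 dB.
L_p = 87.5 − 44.341 = 43.16 dB.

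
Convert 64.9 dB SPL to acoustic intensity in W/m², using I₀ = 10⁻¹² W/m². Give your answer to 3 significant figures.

3.09e-06 W/m²

L = 10·log₁₀(I/I₀) ⇒ I = I₀·10^(L/10) = 10⁻¹² × 10^6.49.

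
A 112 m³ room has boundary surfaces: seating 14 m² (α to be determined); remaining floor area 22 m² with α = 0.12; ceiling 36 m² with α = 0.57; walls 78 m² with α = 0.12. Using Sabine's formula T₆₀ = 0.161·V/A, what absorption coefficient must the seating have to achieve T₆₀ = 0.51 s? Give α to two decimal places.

0.20

From T₆₀ = 0.161·V/A, the target T₆₀ = 0.51 s needs A = 0.161·112/0.51 = 35.36 m².
Absorption from the other surfaces = 22·0.12 + 36·0.57 + 78·0.12 = 32.52 m², so the seating must supply 2.84 m² over 14 m².
α = 2.84/14 = 0.203.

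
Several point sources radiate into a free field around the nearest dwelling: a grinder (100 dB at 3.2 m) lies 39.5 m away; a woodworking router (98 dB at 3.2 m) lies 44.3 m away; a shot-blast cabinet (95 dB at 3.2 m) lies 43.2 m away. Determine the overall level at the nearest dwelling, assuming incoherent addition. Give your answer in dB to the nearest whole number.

81 dB

Propagate each source to the receiver with L = L_ref − 20·log₁₀(r/r_ref), then add intensities.
grinder: 100 − 20·log₁₀(39.5/3.2) = 100 − 21.83 = 78.17 dB.
woodworking router: 98 − 20·log₁₀(44.3/3.2) = 98 − 22.83 = 75.17 dB.
shot-blast cabinet: 95 − 20·log₁₀(43.2/3.2) = 95 − 22.61 = 72.39 dB.
Σ 10^(L/10) = 1.159e+08 → L_total = 10·log₁₀(1.159e+08) = 80.64 dB.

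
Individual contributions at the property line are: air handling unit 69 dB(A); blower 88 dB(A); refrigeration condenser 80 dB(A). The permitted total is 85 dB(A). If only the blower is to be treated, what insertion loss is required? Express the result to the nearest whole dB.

Everything except the blower sums to 10^(69/10) + 10^(80/10) = 1.079e+08 in linear terms, 80.33 dB(A).
The limit corresponds to 10^(85/10) = 3.162e+08; subtracting the fixed part leaves 2.083e+08 for the blower, i.e. 83.19 dB(A).
Required insertion loss = 88 − 83.19 = 4.81 dB.

5 dB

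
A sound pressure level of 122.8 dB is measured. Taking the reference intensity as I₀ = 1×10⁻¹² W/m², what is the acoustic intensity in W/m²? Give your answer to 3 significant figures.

1.91 W/m²

L = 10·log₁₀(I/I₀) ⇒ I = I₀·10^(L/10) = 10⁻¹² × 10^12.28.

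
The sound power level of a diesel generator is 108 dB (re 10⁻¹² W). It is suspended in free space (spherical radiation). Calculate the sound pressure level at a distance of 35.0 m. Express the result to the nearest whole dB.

66 dB

L_p = L_w − 10·log₁₀(4π·r²) with r = 35.0 m.
4π·r² = 1.539e+04 m², 10·log₁₀ of that is 41.873 dB.
L_p = 108 − 41.873 = 66.13 dB.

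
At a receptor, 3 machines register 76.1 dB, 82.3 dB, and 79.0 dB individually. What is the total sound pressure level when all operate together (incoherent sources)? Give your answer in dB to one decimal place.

Incoherent sources combine by intensity addition: L_total = 10·log₁₀(Σ 10^(L_i/10)).
Σ 10^(L/10) = 10^(76.1/10) + 10^(82.3/10) + 10^(79.0/10) = 2.900e+08.
L_total = 10·log₁₀(2.900e+08) = 84.62 dB.

84.6 dB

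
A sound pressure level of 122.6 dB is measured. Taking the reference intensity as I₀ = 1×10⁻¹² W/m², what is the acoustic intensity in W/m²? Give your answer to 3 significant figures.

1.82 W/m²

I/I₀ = 10^(122.6/10) = 1.82e+12, so I = 1.82e+12 × 10⁻¹² W/m².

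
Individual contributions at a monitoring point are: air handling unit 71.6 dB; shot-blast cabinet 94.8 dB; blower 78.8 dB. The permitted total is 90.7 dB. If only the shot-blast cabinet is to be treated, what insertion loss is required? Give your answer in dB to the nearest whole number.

4 dB

The untreated sources together contribute 10^(71.6/10) + 10^(78.8/10) = 9.031e+07, i.e. 79.56 dB.
To meet 90.7 dB overall, the treated shot-blast cabinet may contribute at most 10^(90.7/10) − 9.031e+07 = 1.085e+09, i.e. 90.35 dB.
So the shot-blast cabinet must be reduced from 94.8 to 90.35 dB: IL = 4.45 dB.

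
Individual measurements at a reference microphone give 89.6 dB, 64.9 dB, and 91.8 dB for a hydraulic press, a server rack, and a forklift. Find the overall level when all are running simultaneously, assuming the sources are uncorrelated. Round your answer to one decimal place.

93.9 dB

For uncorrelated sources the intensities add, so convert each level to linear form, sum, and take 10·log₁₀ of the total.
Σ 10^(L/10) = 10^(89.6/10) + 10^(64.9/10) + 10^(91.8/10) = 2.429e+09.
L_total = 10·log₁₀(2.429e+09) = 93.85 dB.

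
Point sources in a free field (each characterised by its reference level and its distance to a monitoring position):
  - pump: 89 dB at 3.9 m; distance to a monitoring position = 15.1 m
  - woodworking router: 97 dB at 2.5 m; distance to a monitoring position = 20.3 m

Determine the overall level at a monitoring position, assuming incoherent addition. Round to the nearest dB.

Propagate each source to the receiver with L = L_ref − 20·log₁₀(r/r_ref), then add intensities.
pump: 89 − 20·log₁₀(15.1/3.9) = 89 − 11.76 = 77.24 dB.
woodworking router: 97 − 20·log₁₀(20.3/2.5) = 97 − 18.19 = 78.81 dB.
Σ 10^(L/10) = 1.290e+08 → L_total = 10·log₁₀(1.290e+08) = 81.11 dB.

81 dB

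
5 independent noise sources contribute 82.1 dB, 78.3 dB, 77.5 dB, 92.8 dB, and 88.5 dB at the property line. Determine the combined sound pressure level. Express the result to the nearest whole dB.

95 dB

Incoherent sources combine by intensity addition: L_total = 10·log₁₀(Σ 10^(L_i/10)).
Σ 10^(L/10) = 10^(82.1/10) + 10^(78.3/10) + 10^(77.5/10) + 10^(92.8/10) + 10^(88.5/10) = 2.899e+09.
L_total = 10·log₁₀(2.899e+09) = 94.62 dB.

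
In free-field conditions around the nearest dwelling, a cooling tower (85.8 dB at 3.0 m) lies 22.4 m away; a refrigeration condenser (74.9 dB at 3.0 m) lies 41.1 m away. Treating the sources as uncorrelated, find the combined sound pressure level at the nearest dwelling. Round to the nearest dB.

68 dB

Apply inverse-square spreading to bring every level to the receiver, then sum 10^(L/10).
cooling tower: 85.8 − 20·log₁₀(22.4/3.0) = 85.8 − 17.46 = 68.34 dB.
refrigeration condenser: 74.9 − 20·log₁₀(41.1/3.0) = 74.9 − 22.73 = 52.17 dB.
Σ 10^(L/10) = 6.984e+06 → L_total = 10·log₁₀(6.984e+06) = 68.44 dB.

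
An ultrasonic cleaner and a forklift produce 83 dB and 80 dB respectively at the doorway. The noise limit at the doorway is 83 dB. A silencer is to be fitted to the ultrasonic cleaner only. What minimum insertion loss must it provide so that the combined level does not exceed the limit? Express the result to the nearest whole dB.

The untreated sources together contribute 10^(80/10) = 1.000e+08, i.e. 80.00 dB.
The limit corresponds to 10^(83/10) = 1.995e+08; subtracting the fixed part leaves 9.953e+07 for the ultrasonic cleaner, i.e. 79.98 dB.
So the ultrasonic cleaner must be reduced from 83 to 79.98 dB: IL = 3.02 dB.

3 dB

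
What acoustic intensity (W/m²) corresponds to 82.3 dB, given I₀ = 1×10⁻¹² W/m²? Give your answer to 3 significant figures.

0.000170 W/m²

I/I₀ = 10^(82.3/10) = 1.698e+08, so I = 1.698e+08 × 10⁻¹² W/m².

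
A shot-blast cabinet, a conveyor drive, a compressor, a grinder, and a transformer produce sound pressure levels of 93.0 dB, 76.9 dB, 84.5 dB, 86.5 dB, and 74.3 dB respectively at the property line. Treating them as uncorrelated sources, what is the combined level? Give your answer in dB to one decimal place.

Incoherent sources combine by intensity addition: L_total = 10·log₁₀(Σ 10^(L_i/10)).
Σ 10^(L/10) = 10^(93.0/10) + 10^(76.9/10) + 10^(84.5/10) + 10^(86.5/10) + 10^(74.3/10) = 2.800e+09.
L_total = 10·log₁₀(2.800e+09) = 94.47 dB.

94.5 dB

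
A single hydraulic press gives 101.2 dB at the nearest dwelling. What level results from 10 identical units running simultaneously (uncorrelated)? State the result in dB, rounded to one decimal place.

111.2 dB

L_total = L₁ + 10·log₁₀ N for N identical incoherent sources.
L_total = 101.2 + 10·log₁₀(10) = 101.2 + 10.000 = 111.20 dB.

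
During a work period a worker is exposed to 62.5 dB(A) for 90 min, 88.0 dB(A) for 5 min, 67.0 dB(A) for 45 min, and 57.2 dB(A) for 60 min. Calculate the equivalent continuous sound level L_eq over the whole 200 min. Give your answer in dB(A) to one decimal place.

L_eq = 10·log₁₀[(1/T)·Σ tᵢ·10^(Lᵢ/10)] with T = 200 min.
Σ tᵢ·10^(Lᵢ/10) = 90·10^(62.5/10) + 5·10^(88.0/10) + 45·10^(67.0/10) + 60·10^(57.2/10) = 3.572e+09.
L_eq = 10·log₁₀(3.572e+09/200) = 72.52 dB(A).

72.5 dB(A)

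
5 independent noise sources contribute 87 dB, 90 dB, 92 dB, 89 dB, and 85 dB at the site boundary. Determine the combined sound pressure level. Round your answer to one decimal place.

Incoherent sources combine by intensity addition: L_total = 10·log₁₀(Σ 10^(L_i/10)).
Σ 10^(L/10) = 10^(87/10) + 10^(90/10) + 10^(92/10) + 10^(89/10) + 10^(85/10) = 4.197e+09.
L_total = 10·log₁₀(4.197e+09) = 96.23 dB.

96.2 dB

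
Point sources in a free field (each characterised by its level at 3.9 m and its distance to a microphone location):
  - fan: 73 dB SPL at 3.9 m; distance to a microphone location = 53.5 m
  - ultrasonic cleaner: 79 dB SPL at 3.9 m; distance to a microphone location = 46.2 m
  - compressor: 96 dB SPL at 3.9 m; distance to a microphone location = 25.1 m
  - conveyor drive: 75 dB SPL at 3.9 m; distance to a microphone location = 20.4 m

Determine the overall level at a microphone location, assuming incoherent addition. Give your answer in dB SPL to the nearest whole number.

80 dB SPL

Apply inverse-square spreading to bring every level to the receiver, then sum 10^(L/10).
fan: 73 − 20·log₁₀(53.5/3.9) = 73 − 22.75 = 50.25 dB SPL.
ultrasonic cleaner: 79 − 20·log₁₀(46.2/3.9) = 79 − 21.47 = 57.53 dB SPL.
compressor: 96 − 20·log₁₀(25.1/3.9) = 96 − 16.17 = 79.83 dB SPL.
conveyor drive: 75 − 20·log₁₀(20.4/3.9) = 75 − 14.37 = 60.63 dB SPL.
Σ 10^(L/10) = 9.794e+07 → L_total = 10·log₁₀(9.794e+07) = 79.91 dB SPL.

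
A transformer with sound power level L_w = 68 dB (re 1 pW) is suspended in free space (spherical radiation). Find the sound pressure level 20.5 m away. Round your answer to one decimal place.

30.8 dB

L_p = L_w − 10·log₁₀(4π·r²) with r = 20.5 m.
4π·r² = 5281 m², 10·log₁₀ of that is 37.227 dB.
L_p = 68 − 37.227 = 30.77 dB.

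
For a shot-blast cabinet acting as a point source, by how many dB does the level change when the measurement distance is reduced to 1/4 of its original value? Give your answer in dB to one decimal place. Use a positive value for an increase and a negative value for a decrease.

A point source loses 6 dB per doubling of distance; generally ΔL = −20·log₁₀(r₂/r₁).
ΔL = −20·log₁₀(0.25) = +12.04 dB.

+12.0 dB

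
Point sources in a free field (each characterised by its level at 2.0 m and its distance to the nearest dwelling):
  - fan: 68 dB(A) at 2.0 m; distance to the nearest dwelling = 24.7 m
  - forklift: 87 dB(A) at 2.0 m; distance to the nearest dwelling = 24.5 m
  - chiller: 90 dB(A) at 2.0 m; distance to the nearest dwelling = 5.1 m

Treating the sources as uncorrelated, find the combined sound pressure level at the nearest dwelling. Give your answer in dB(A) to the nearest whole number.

Apply inverse-square spreading to bring every level to the receiver, then sum 10^(L/10).
fan: 68 − 20·log₁₀(24.7/2.0) = 68 − 21.83 = 46.17 dB(A).
forklift: 87 − 20·log₁₀(24.5/2.0) = 87 − 21.76 = 65.24 dB(A).
chiller: 90 − 20·log₁₀(5.1/2.0) = 90 − 8.13 = 81.87 dB(A).
Σ 10^(L/10) = 1.572e+08 → L_total = 10·log₁₀(1.572e+08) = 81.96 dB(A).

82 dB(A)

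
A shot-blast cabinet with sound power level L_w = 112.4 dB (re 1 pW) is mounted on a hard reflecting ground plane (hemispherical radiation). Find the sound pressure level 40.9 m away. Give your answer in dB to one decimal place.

72.2 dB

L_p = L_w − 10·log₁₀(2π·r²) with r = 40.9 m.
2π·r² = 1.051e+04 m², 10·log₁₀ of that is 40.216 dB.
L_p = 112.4 − 40.216 = 72.18 dB.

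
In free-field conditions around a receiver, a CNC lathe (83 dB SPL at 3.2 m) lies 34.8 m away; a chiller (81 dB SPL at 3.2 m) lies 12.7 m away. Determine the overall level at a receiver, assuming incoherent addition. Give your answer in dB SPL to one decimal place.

Propagate each source to the receiver with L = L_ref − 20·log₁₀(r/r_ref), then add intensities.
CNC lathe: 83 − 20·log₁₀(34.8/3.2) = 83 − 20.73 = 62.27 dB SPL.
chiller: 81 − 20·log₁₀(12.7/3.2) = 81 − 11.97 = 69.03 dB SPL.
Σ 10^(L/10) = 9.680e+06 → L_total = 10·log₁₀(9.680e+06) = 69.86 dB SPL.

69.9 dB SPL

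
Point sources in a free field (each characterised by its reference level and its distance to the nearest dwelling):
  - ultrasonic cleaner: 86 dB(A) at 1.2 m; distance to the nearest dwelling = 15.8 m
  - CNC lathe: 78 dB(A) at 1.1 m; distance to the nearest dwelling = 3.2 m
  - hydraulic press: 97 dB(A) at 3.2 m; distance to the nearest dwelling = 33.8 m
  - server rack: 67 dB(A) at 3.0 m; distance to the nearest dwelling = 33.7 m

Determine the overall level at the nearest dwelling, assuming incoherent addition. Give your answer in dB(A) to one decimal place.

77.4 dB(A)

Apply inverse-square spreading to bring every level to the receiver, then sum 10^(L/10).
ultrasonic cleaner: 86 − 20·log₁₀(15.8/1.2) = 86 − 22.39 = 63.61 dB(A).
CNC lathe: 78 − 20·log₁₀(3.2/1.1) = 78 − 9.28 = 68.72 dB(A).
hydraulic press: 97 − 20·log₁₀(33.8/3.2) = 97 − 20.48 = 76.52 dB(A).
server rack: 67 − 20·log₁₀(33.7/3.0) = 67 − 21.01 = 45.99 dB(A).
Σ 10^(L/10) = 5.471e+07 → L_total = 10·log₁₀(5.471e+07) = 77.38 dB(A).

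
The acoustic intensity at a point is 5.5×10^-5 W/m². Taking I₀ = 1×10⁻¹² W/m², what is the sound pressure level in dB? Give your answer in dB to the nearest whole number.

77 dB

L = 10·log₁₀(I/I₀) = 10·log₁₀(5.5×10^-5/10⁻¹²) = 10·log₁₀(5.5×10^7).
L = 10·(0.7404 + 7) = 77.40 dB.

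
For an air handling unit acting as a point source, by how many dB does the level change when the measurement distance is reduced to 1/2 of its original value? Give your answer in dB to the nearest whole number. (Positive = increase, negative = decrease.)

With spherical spreading the level changes by −20·log₁₀(r₂/r₁).
ΔL = −20·log₁₀(0.5) = +6.02 dB.

+6 dB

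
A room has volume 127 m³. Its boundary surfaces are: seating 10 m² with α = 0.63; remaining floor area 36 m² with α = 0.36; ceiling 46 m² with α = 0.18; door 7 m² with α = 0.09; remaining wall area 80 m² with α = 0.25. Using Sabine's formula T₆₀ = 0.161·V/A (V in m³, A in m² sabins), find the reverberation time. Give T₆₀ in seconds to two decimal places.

0.42 s

A = Σ Sᵢαᵢ = 10·0.63 + 36·0.36 + 46·0.18 + 7·0.09 + 80·0.25 = 48.17 m².
T₆₀ = 0.161·V/A = 0.161·127/48.17 = 0.424 s.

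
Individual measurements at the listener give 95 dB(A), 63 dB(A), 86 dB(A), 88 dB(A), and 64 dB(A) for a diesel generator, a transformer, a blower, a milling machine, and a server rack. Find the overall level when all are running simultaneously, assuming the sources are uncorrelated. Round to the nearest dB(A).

96 dB(A)

Incoherent sources combine by intensity addition: L_total = 10·log₁₀(Σ 10^(L_i/10)).
Σ 10^(L/10) = 10^(95/10) + 10^(63/10) + 10^(86/10) + 10^(88/10) + 10^(64/10) = 4.196e+09.
L_total = 10·log₁₀(4.196e+09) = 96.23 dB(A).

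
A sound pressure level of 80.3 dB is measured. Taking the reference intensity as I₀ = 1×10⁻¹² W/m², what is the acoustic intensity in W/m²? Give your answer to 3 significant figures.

L = 10·log₁₀(I/I₀) ⇒ I = I₀·10^(L/10) = 10⁻¹² × 10^8.03.

0.000107 W/m²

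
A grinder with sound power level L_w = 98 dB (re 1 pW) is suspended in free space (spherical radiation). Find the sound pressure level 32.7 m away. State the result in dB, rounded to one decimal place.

56.7 dB

The power spreads over a sphere of area 4π·r², so L_p = L_w − 10·log₁₀(4π·r²).
4π·r² = 1.344e+04 m², 10·log₁₀ of that is 41.283 dB.
L_p = 98 − 41.283 = 56.72 dB.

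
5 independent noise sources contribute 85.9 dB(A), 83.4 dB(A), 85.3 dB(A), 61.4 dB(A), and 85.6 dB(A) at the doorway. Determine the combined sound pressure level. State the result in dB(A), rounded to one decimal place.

91.2 dB(A)

For uncorrelated sources the intensities add, so convert each level to linear form, sum, and take 10·log₁₀ of the total.
Σ 10^(L/10) = 10^(85.9/10) + 10^(83.4/10) + 10^(85.3/10) + 10^(61.4/10) + 10^(85.6/10) = 1.311e+09.
L_total = 10·log₁₀(1.311e+09) = 91.18 dB(A).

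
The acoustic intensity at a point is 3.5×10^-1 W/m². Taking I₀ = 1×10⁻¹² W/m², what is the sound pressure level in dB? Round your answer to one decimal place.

L = 10·log₁₀(I/I₀) = 10·log₁₀(3.5×10^-1/10⁻¹²) = 10·log₁₀(3.5×10^11).
L = 10·(0.5441 + 11) = 115.44 dB.

115.4 dB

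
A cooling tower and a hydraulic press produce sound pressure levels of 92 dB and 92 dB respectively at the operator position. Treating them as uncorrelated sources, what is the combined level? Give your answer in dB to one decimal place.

For uncorrelated sources the intensities add, so convert each level to linear form, sum, and take 10·log₁₀ of the total.
Σ 10^(L/10) = 10^(92/10) + 10^(92/10) = 3.170e+09.
L_total = 10·log₁₀(3.170e+09) = 95.01 dB.

95.0 dB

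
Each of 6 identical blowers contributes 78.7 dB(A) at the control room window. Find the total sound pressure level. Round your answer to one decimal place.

86.5 dB(A)

With 6 equal, uncorrelated contributions the intensity is 6× that of one unit, giving a rise of 10·log₁₀ 6.
L_total = 78.7 + 10·log₁₀(6) = 78.7 + 7.782 = 86.48 dB(A).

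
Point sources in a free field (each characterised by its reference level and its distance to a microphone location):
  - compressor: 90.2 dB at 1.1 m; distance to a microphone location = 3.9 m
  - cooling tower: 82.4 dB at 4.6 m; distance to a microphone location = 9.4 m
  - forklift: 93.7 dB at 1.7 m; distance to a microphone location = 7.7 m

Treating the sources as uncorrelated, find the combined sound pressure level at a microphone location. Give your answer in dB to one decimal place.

83.8 dB

Apply inverse-square spreading to bring every level to the receiver, then sum 10^(L/10).
compressor: 90.2 − 20·log₁₀(3.9/1.1) = 90.2 − 10.99 = 79.21 dB.
cooling tower: 82.4 − 20·log₁₀(9.4/4.6) = 82.4 − 6.21 = 76.19 dB.
forklift: 93.7 − 20·log₁₀(7.7/1.7) = 93.7 − 13.12 = 80.58 dB.
Σ 10^(L/10) = 2.392e+08 → L_total = 10·log₁₀(2.392e+08) = 83.79 dB.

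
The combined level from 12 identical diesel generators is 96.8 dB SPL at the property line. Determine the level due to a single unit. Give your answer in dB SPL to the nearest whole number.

12 equal contributions raise the level by 10·log₁₀ 12 = 10.792 dB, so each unit alone gives 96.8 − 10.792.

86 dB SPL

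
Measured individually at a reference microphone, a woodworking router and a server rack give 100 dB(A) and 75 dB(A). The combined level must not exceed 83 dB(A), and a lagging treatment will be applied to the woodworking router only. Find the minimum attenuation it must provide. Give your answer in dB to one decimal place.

17.7 dB

Everything except the woodworking router sums to 10^(75/10) = 3.162e+07 in linear terms, 75.00 dB(A).
The limit corresponds to 10^(83/10) = 1.995e+08; subtracting the fixed part leaves 1.679e+08 for the woodworking router, i.e. 82.25 dB(A).
So the woodworking router must be reduced from 100 to 82.25 dB(A): IL = 17.75 dB.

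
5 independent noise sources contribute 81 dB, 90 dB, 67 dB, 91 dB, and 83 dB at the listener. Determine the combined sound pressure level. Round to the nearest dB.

94 dB

Incoherent sources combine by intensity addition: L_total = 10·log₁₀(Σ 10^(L_i/10)).
Σ 10^(L/10) = 10^(81/10) + 10^(90/10) + 10^(67/10) + 10^(91/10) + 10^(83/10) = 2.589e+09.
L_total = 10·log₁₀(2.589e+09) = 94.13 dB.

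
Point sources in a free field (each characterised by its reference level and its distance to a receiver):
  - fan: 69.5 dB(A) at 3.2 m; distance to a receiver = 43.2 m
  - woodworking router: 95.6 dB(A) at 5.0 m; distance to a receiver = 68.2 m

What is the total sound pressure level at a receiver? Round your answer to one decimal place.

Apply inverse-square spreading to bring every level to the receiver, then sum 10^(L/10).
fan: 69.5 − 20·log₁₀(43.2/3.2) = 69.5 − 22.61 = 46.89 dB(A).
woodworking router: 95.6 − 20·log₁₀(68.2/5.0) = 95.6 − 22.70 = 72.90 dB(A).
Σ 10^(L/10) = 1.956e+07 → L_total = 10·log₁₀(1.956e+07) = 72.91 dB(A).

72.9 dB(A)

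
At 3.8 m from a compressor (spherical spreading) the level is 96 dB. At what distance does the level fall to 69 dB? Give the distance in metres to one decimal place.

85.1 m

The 27.0 dB drop corresponds to a distance ratio of 10^(27.0/20) for a point source.
r₂ = 3.8·10^((96−69)/20) = 3.8·10^(27.0/20) = 85.07 m.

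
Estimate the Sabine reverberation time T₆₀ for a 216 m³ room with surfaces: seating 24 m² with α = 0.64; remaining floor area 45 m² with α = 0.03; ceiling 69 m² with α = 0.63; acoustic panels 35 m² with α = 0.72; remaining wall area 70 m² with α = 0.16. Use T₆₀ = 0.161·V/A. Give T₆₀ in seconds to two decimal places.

Summing Sᵢαᵢ: 24·0.64 + 45·0.03 + 69·0.63 + 35·0.72 + 70·0.16 = 96.58 m².
T₆₀ = 0.161·V/A = 0.161·216/96.58 = 0.360 s.

0.36 s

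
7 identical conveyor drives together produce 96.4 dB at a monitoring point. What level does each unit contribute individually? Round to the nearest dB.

For N identical incoherent sources L_total = L₁ + 10·log₁₀ N, so L₁ = 96.4 − 10·log₁₀(7) = 96.4 − 8.451.

88 dB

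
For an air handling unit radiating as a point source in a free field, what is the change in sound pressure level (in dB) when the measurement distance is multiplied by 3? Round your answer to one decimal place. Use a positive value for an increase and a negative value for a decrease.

-9.5 dB

Point-source spreading: ΔL = −20·log₁₀(r₂/r₁).
ΔL = −20·log₁₀(3) = -9.54 dB.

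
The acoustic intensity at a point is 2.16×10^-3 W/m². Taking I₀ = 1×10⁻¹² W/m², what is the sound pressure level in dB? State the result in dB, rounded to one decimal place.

93.3 dB

Dividing by I₀ shifts the exponent by 12: I/I₀ = 2.16×10^9.
L = 10·(0.3345 + 9) = 93.34 dB.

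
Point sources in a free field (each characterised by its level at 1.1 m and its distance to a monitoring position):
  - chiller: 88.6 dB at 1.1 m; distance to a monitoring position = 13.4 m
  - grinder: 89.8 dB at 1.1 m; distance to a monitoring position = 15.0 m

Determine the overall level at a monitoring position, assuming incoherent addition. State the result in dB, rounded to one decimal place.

Propagate each source to the receiver with L = L_ref − 20·log₁₀(r/r_ref), then add intensities.
chiller: 88.6 − 20·log₁₀(13.4/1.1) = 88.6 − 21.71 = 66.89 dB.
grinder: 89.8 − 20·log₁₀(15.0/1.1) = 89.8 − 22.69 = 67.11 dB.
Σ 10^(L/10) = 1.002e+07 → L_total = 10·log₁₀(1.002e+07) = 70.01 dB.

70.0 dB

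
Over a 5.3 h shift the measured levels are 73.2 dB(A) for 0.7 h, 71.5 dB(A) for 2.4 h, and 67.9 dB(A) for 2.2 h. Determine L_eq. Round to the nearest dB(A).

L_eq = 10·log₁₀[(1/T)·Σ tᵢ·10^(Lᵢ/10)] with T = 5.3 h.
Σ tᵢ·10^(Lᵢ/10) = 0.7·10^(73.2/10) + 2.4·10^(71.5/10) + 2.2·10^(67.9/10) = 6.209e+07.
L_eq = 10·log₁₀(6.209e+07/5.3) = 70.69 dB(A).

71 dB(A)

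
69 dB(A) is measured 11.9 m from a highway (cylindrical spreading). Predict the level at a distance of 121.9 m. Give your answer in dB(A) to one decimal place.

58.9 dB(A)

Cylindrical spreading from a line source gives a 10·log₁₀(r₂/r₁) drop.
L₂ = 69 − 10·log₁₀(121.9/11.9) = 69 − 10.105 = 58.90 dB(A).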